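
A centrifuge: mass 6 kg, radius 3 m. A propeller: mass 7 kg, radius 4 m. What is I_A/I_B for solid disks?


Given: M1=6 kg, R1=3 m, M2=7 kg, R2=4 m
For a disk: I = (1/2)*M*R^2, so I_A/I_B = (M1*R1^2)/(M2*R2^2)
M1*R1^2 = 6*9 = 54
M2*R2^2 = 7*16 = 112
I_A/I_B = 54/112 = 27/56

27/56


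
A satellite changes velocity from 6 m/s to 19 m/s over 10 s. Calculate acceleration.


Given: initial velocity v0 = 6 m/s, final velocity v = 19 m/s, time t = 10 s
Using a = (v - v0) / t
a = (19 - 6) / 10
a = 13 / 10
a = 13/10 m/s^2

13/10 m/s^2


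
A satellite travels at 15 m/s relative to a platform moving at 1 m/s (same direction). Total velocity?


Given: object velocity = 15 m/s, platform velocity = 1 m/s (same direction)
Using classical velocity addition: v_total = v_object + v_platform
v_total = 15 + 1
v_total = 16 m/s

16 m/s


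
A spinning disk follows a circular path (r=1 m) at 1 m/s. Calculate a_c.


Given: v = 1 m/s, r = 1 m
Using a_c = v^2 / r
a_c = 1^2 / 1
a_c = 1 / 1
a_c = 1 m/s^2

1 m/s^2


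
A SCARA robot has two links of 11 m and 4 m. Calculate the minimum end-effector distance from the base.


Given: L1 = 11 m, L2 = 4 m
For a 2-link planar arm, min reach = |L1 - L2| (second link folded back)
Min reach = |11 - 4|
Min reach = 7 m

7 m


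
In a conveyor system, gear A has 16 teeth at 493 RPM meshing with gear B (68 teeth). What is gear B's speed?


Given: N1 = 16 teeth, w1 = 493 RPM, N2 = 68 teeth
Using N1*w1 = N2*w2
w2 = N1*w1 / N2
w2 = 16*493 / 68
w2 = 7888 / 68
w2 = 116 RPM

116 RPM


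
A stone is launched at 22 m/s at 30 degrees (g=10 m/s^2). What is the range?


Given: v0 = 22 m/s, theta = 30 deg, g = 10 m/s^2
sin(2*30) = sin(60) = sqrt(3)/2
Using R = v0^2 * sin(2*theta) / g
R = 22^2 * (sqrt(3)/2) / 10
R = 484 * sqrt(3) / 20
R = 121/5*sqrt(3) m

121/5*sqrt(3) m


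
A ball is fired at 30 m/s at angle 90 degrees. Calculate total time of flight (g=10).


Given: v0 = 30 m/s, theta = 90 deg, g = 10 m/s^2
sin(90) = 1
Using T = 2*v0*sin(theta) / g
T = 2*30*1 / 10
T = 60 / 10
T = 6 s

6 s


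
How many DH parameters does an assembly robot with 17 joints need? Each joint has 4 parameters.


Given: 17 joints, 4 DH parameters per joint (d, theta, a, alpha)
Total DH parameters = number_of_joints * 4
Total = 17 * 4
Total = 68

68


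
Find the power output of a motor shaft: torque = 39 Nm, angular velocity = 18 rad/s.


Given: tau = 39 Nm, omega = 18 rad/s
Using P = tau * omega
P = 39 * 18
P = 702 W

702 W


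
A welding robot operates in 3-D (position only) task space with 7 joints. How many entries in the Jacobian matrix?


Given: task space dimension = 3, joints = 7
Jacobian is a 3 x 7 matrix
Total entries = rows * columns
Total = 3 * 7
Total = 21

21


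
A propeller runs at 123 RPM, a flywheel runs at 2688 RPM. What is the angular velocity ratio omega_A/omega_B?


Given: RPM_A = 123, RPM_B = 2688
omega = 2*pi*RPM/60, so omega_A/omega_B = RPM_A / RPM_B
omega_A/omega_B = 123 / 2688
omega_A/omega_B = 41/896

41/896


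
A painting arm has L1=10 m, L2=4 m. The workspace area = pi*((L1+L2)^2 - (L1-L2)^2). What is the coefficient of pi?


Given: L1 = 10, L2 = 4
(L1+L2)^2 = (14)^2 = 196
(L1-L2)^2 = (6)^2 = 36
Difference = 196 - 36 = 160
This equals 4*L1*L2 = 4*10*4 = 160
Workspace area = 160*pi

160


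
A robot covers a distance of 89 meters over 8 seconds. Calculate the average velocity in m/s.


Given: distance d = 89 m, time t = 8 s
Using v = d / t
v = 89 / 8
v = 89/8 m/s

89/8 m/s


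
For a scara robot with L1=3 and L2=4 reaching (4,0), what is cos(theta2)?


Given: L1 = 3, L2 = 4, target (x, y) = (4, 0)
Using cos(theta2) = (x^2 + y^2 - L1^2 - L2^2) / (2*L1*L2)
x^2 + y^2 = 4^2 + 0 = 16
L1^2 + L2^2 = 9 + 16 = 25
Numerator = 16 - 25 = -9
Denominator = 2*3*4 = 24
cos(theta2) = -9/24 = -3/8

-3/8


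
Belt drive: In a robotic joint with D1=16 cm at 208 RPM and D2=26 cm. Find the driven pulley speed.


Given: D1 = 16 cm, w1 = 208 RPM, D2 = 26 cm
Using D1*w1 = D2*w2
w2 = D1*w1 / D2
w2 = 16*208 / 26
w2 = 3328 / 26
w2 = 128 RPM

128 RPM


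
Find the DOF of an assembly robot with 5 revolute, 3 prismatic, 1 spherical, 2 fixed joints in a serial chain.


Given: serial robot with 5 revolute, 3 prismatic, 1 spherical, 2 fixed joints
DOF contribution per joint type: revolute=1, prismatic=1, spherical=3, fixed=0
DOF = 5*1 + 3*1 + 1*3 + 2*0
DOF = 11

11


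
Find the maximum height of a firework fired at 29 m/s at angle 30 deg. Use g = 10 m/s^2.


Given: v0 = 29 m/s, theta = 30 deg, g = 10 m/s^2
sin^2(30) = 1/4
Using H = v0^2 * sin^2(theta) / (2*g)
H = 29^2 * 1/4 / (2*10)
H = 841 * 1/4 / 20
H = 841/4 / 20
H = 841/80 m

841/80 m


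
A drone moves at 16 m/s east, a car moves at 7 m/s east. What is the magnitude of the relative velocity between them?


Given: v_A = 16 m/s east, v_B = 7 m/s east
Both move in the same direction; relative speed = |v_A - v_B|
|16 - 7| = |9|
= 9 m/s

9 m/s


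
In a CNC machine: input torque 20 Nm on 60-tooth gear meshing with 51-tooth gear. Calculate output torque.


Given: N1 = 60, N2 = 51, T1 = 20 Nm
Using T2/T1 = N2/N1
T2 = T1 * N2 / N1
T2 = 20 * 51 / 60
T2 = 1020 / 60
T2 = 17 Nm

17 Nm


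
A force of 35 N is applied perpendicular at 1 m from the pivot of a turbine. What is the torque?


Given: F = 35 N, r = 1 m, angle = 90 deg (perpendicular)
Using tau = F * r * sin(90)
sin(90) = 1
tau = 35 * 1 * 1
tau = 35 Nm

35 Nm


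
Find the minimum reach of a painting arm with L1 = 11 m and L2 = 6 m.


Given: L1 = 11 m, L2 = 6 m
For a 2-link planar arm, min reach = |L1 - L2| (second link folded back)
Min reach = |11 - 6|
Min reach = 5 m

5 m


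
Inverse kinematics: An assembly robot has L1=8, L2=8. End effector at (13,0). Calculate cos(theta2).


Given: L1 = 8, L2 = 8, target (x, y) = (13, 0)
Using cos(theta2) = (x^2 + y^2 - L1^2 - L2^2) / (2*L1*L2)
x^2 + y^2 = 13^2 + 0 = 169
L1^2 + L2^2 = 64 + 64 = 128
Numerator = 169 - 128 = 41
Denominator = 2*8*8 = 128
cos(theta2) = 41/128 = 41/128

41/128


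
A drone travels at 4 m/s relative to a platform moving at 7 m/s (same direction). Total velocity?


Given: object velocity = 4 m/s, platform velocity = 7 m/s (same direction)
Using classical velocity addition: v_total = v_object + v_platform
v_total = 4 + 7
v_total = 11 m/s

11 m/s


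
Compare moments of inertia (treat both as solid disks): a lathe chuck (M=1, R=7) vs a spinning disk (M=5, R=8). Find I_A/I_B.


Given: M1=1 kg, R1=7 m, M2=5 kg, R2=8 m
For a disk: I = (1/2)*M*R^2, so I_A/I_B = (M1*R1^2)/(M2*R2^2)
M1*R1^2 = 1*49 = 49
M2*R2^2 = 5*64 = 320
I_A/I_B = 49/320 = 49/320

49/320


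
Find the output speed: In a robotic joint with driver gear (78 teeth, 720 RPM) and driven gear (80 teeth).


Given: N1 = 78 teeth, w1 = 720 RPM, N2 = 80 teeth
Using N1*w1 = N2*w2
w2 = N1*w1 / N2
w2 = 78*720 / 80
w2 = 56160 / 80
w2 = 702 RPM

702 RPM


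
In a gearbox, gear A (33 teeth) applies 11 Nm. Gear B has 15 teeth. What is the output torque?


Given: N1 = 33, N2 = 15, T1 = 11 Nm
Using T2/T1 = N2/N1
T2 = T1 * N2 / N1
T2 = 11 * 15 / 33
T2 = 165 / 33
T2 = 5 Nm

5 Nm


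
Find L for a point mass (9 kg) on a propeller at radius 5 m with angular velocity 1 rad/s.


Given: m = 9 kg, r = 5 m, omega = 1 rad/s
For a point mass: I = m*r^2
I = 9*5^2 = 9*25 = 225
L = I*omega = 225*1
L = 225 kg*m^2/s

225 kg*m^2/s


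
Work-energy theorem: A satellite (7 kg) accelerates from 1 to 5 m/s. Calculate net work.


Given: m = 7 kg, v0 = 1 m/s, v = 5 m/s
Using W = (1/2)*m*(v^2 - v0^2)
v^2 = 5^2 = 25
v0^2 = 1^2 = 1
v^2 - v0^2 = 25 - 1 = 24
W = (1/2)*7*24 = 84 J

84 J


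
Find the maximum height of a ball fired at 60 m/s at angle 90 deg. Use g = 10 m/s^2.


Given: v0 = 60 m/s, theta = 90 deg, g = 10 m/s^2
sin^2(90) = 1
Using H = v0^2 * sin^2(theta) / (2*g)
H = 60^2 * 1 / (2*10)
H = 3600 * 1 / 20
H = 3600 / 20
H = 180 m

180 m


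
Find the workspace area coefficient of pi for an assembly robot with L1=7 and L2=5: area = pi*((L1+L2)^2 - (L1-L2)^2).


Given: L1 = 7, L2 = 5
(L1+L2)^2 = (12)^2 = 144
(L1-L2)^2 = (2)^2 = 4
Difference = 144 - 4 = 140
This equals 4*L1*L2 = 4*7*5 = 140
Workspace area = 140*pi

140


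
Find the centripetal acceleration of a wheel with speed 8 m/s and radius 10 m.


Given: v = 8 m/s, r = 10 m
Using a_c = v^2 / r
a_c = 8^2 / 10
a_c = 64 / 10
a_c = 32/5 m/s^2

32/5 m/s^2


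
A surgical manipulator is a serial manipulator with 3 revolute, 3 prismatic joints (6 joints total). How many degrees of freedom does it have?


Given: serial robot with 3 revolute, 3 prismatic joints
DOF contribution per joint type: revolute=1, prismatic=1, spherical=3, fixed=0
DOF = 3*1 + 3*1
DOF = 6

6


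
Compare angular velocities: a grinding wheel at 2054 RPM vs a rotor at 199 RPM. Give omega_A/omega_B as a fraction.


Given: RPM_A = 2054, RPM_B = 199
omega = 2*pi*RPM/60, so omega_A/omega_B = RPM_A / RPM_B
omega_A/omega_B = 2054 / 199
omega_A/omega_B = 2054/199

2054/199


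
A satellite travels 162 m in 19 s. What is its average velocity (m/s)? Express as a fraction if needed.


Given: distance d = 162 m, time t = 19 s
Using v = d / t
v = 162 / 19
v = 162/19 m/s

162/19 m/s


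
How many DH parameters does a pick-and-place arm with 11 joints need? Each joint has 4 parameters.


Given: 11 joints, 4 DH parameters per joint (d, theta, a, alpha)
Total DH parameters = number_of_joints * 4
Total = 11 * 4
Total = 44

44


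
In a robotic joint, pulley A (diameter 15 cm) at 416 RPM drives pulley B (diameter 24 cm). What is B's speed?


Given: D1 = 15 cm, w1 = 416 RPM, D2 = 24 cm
Using D1*w1 = D2*w2
w2 = D1*w1 / D2
w2 = 15*416 / 24
w2 = 6240 / 24
w2 = 260 RPM

260 RPM


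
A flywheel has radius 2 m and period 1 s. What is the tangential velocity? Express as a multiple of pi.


Given: radius r = 2 m, period T = 1 s
Using v = 2*pi*r / T
v = 2*pi*2 / 1
v = 4*pi / 1
v = 4*pi m/s

4*pi m/s


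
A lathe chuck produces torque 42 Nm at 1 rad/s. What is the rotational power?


Given: tau = 42 Nm, omega = 1 rad/s
Using P = tau * omega
P = 42 * 1
P = 42 W

42 W


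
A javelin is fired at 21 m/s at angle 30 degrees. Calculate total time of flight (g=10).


Given: v0 = 21 m/s, theta = 30 deg, g = 10 m/s^2
sin(30) = 1/2
Using T = 2*v0*sin(theta) / g
T = 2*21*1/2 / 10
T = 21 / 10
T = 21/10 s

21/10 s


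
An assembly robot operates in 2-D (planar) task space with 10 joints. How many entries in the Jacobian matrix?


Given: task space dimension = 2, joints = 10
Jacobian is a 2 x 10 matrix
Total entries = rows * columns
Total = 2 * 10
Total = 20

20


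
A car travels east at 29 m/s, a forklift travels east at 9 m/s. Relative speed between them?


Given: v_A = 29 m/s east, v_B = 9 m/s east
Both move in the same direction; relative speed = |v_A - v_B|
|29 - 9| = |20|
= 20 m/s

20 m/s


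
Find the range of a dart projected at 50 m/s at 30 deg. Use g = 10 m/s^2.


Given: v0 = 50 m/s, theta = 30 deg, g = 10 m/s^2
sin(2*30) = sin(60) = sqrt(3)/2
Using R = v0^2 * sin(2*theta) / g
R = 50^2 * (sqrt(3)/2) / 10
R = 2500 * sqrt(3) / 20
R = 125*sqrt(3) m

125*sqrt(3) m


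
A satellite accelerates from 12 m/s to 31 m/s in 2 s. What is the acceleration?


Given: initial velocity v0 = 12 m/s, final velocity v = 31 m/s, time t = 2 s
Using a = (v - v0) / t
a = (31 - 12) / 2
a = 19 / 2
a = 19/2 m/s^2

19/2 m/s^2


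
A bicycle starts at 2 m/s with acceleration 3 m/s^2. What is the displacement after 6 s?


Given: v0 = 2 m/s, a = 3 m/s^2, t = 6 s
Using s = v0*t + (1/2)*a*t^2
s = 2*6 + (1/2)*3*6^2
s = 12 + (1/2)*108
s = 12 + 54
s = 66

66 m


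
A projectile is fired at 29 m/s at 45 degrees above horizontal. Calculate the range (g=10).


Given: v0 = 29 m/s, theta = 45 deg, g = 10 m/s^2
sin(2*45) = sin(90) = 1
Using R = v0^2 * sin(2*theta) / g
R = 29^2 * 1 / 10
R = 841 / 10
R = 841/10 m

841/10 m


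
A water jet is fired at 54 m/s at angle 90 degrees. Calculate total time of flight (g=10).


Given: v0 = 54 m/s, theta = 90 deg, g = 10 m/s^2
sin(90) = 1
Using T = 2*v0*sin(theta) / g
T = 2*54*1 / 10
T = 108 / 10
T = 54/5 s

54/5 s


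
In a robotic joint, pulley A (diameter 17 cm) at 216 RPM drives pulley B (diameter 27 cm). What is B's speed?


Given: D1 = 17 cm, w1 = 216 RPM, D2 = 27 cm
Using D1*w1 = D2*w2
w2 = D1*w1 / D2
w2 = 17*216 / 27
w2 = 3672 / 27
w2 = 136 RPM

136 RPM


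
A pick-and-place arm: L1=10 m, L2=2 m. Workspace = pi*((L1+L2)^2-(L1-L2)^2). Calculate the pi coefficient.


Given: L1 = 10, L2 = 2
(L1+L2)^2 = (12)^2 = 144
(L1-L2)^2 = (8)^2 = 64
Difference = 144 - 64 = 80
This equals 4*L1*L2 = 4*10*2 = 80
Workspace area = 80*pi

80


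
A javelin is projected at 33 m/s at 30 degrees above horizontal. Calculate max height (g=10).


Given: v0 = 33 m/s, theta = 30 deg, g = 10 m/s^2
sin^2(30) = 1/4
Using H = v0^2 * sin^2(theta) / (2*g)
H = 33^2 * 1/4 / (2*10)
H = 1089 * 1/4 / 20
H = 1089/4 / 20
H = 1089/80 m

1089/80 m


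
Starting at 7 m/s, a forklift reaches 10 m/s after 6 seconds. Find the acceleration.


Given: initial velocity v0 = 7 m/s, final velocity v = 10 m/s, time t = 6 s
Using a = (v - v0) / t
a = (10 - 7) / 6
a = 3 / 6
a = 1/2 m/s^2

1/2 m/s^2


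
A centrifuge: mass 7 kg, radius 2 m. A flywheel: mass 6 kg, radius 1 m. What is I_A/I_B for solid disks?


Given: M1=7 kg, R1=2 m, M2=6 kg, R2=1 m
For a disk: I = (1/2)*M*R^2, so I_A/I_B = (M1*R1^2)/(M2*R2^2)
M1*R1^2 = 7*4 = 28
M2*R2^2 = 6*1 = 6
I_A/I_B = 28/6 = 14/3

14/3


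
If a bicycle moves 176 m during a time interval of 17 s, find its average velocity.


Given: distance d = 176 m, time t = 17 s
Using v = d / t
v = 176 / 17
v = 176/17 m/s

176/17 m/s


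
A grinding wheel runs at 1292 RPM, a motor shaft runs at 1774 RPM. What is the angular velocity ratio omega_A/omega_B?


Given: RPM_A = 1292, RPM_B = 1774
omega = 2*pi*RPM/60, so omega_A/omega_B = RPM_A / RPM_B
omega_A/omega_B = 1292 / 1774
omega_A/omega_B = 646/887

646/887


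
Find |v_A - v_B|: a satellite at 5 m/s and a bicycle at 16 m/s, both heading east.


Given: v_A = 5 m/s east, v_B = 16 m/s east
Both move in the same direction; relative speed = |v_A - v_B|
|5 - 16| = |-11|
= 11 m/s

11 m/s


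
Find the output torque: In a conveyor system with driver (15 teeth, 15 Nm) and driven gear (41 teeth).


Given: N1 = 15, N2 = 41, T1 = 15 Nm
Using T2/T1 = N2/N1
T2 = T1 * N2 / N1
T2 = 15 * 41 / 15
T2 = 615 / 15
T2 = 41 Nm

41 Nm


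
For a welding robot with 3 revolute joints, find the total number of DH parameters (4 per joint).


Given: 3 joints, 4 DH parameters per joint (d, theta, a, alpha)
Total DH parameters = number_of_joints * 4
Total = 3 * 4
Total = 12

12


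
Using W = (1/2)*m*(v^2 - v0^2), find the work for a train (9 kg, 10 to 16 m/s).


Given: m = 9 kg, v0 = 10 m/s, v = 16 m/s
Using W = (1/2)*m*(v^2 - v0^2)
v^2 = 16^2 = 256
v0^2 = 10^2 = 100
v^2 - v0^2 = 256 - 100 = 156
W = (1/2)*9*156 = 702 J

702 J


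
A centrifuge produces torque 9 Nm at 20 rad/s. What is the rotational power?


Given: tau = 9 Nm, omega = 20 rad/s
Using P = tau * omega
P = 9 * 20
P = 180 W

180 W


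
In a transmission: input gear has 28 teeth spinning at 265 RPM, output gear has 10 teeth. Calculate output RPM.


Given: N1 = 28 teeth, w1 = 265 RPM, N2 = 10 teeth
Using N1*w1 = N2*w2
w2 = N1*w1 / N2
w2 = 28*265 / 10
w2 = 7420 / 10
w2 = 742 RPM

742 RPM


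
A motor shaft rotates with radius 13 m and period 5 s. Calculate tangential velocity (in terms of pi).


Given: radius r = 13 m, period T = 5 s
Using v = 2*pi*r / T
v = 2*pi*13 / 5
v = 26*pi / 5
v = 26/5*pi m/s

26/5*pi m/s


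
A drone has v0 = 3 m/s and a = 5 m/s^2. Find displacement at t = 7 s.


Given: v0 = 3 m/s, a = 5 m/s^2, t = 7 s
Using s = v0*t + (1/2)*a*t^2
s = 3*7 + (1/2)*5*7^2
s = 21 + (1/2)*245
s = 21 + 245/2
s = 287/2

287/2 m


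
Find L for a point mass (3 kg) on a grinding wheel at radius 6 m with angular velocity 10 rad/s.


Given: m = 3 kg, r = 6 m, omega = 10 rad/s
For a point mass: I = m*r^2
I = 3*6^2 = 3*36 = 108
L = I*omega = 108*10
L = 1080 kg*m^2/s

1080 kg*m^2/s


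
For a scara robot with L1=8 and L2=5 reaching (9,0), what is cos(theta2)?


Given: L1 = 8, L2 = 5, target (x, y) = (9, 0)
Using cos(theta2) = (x^2 + y^2 - L1^2 - L2^2) / (2*L1*L2)
x^2 + y^2 = 9^2 + 0 = 81
L1^2 + L2^2 = 64 + 25 = 89
Numerator = 81 - 89 = -8
Denominator = 2*8*5 = 80
cos(theta2) = -8/80 = -1/10

-1/10


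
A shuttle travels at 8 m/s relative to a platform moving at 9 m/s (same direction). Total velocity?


Given: object velocity = 8 m/s, platform velocity = 9 m/s (same direction)
Using classical velocity addition: v_total = v_object + v_platform
v_total = 8 + 9
v_total = 17 m/s

17 m/s


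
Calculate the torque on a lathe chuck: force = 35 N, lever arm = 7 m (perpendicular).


Given: F = 35 N, r = 7 m, angle = 90 deg (perpendicular)
Using tau = F * r * sin(90)
sin(90) = 1
tau = 35 * 7 * 1
tau = 245 Nm

245 Nm


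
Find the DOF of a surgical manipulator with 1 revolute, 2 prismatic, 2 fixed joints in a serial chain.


Given: serial robot with 1 revolute, 2 prismatic, 2 fixed joints
DOF contribution per joint type: revolute=1, prismatic=1, spherical=3, fixed=0
DOF = 1*1 + 2*1 + 2*0
DOF = 3

3


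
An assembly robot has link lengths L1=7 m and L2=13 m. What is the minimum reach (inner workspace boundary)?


Given: L1 = 7 m, L2 = 13 m
For a 2-link planar arm, min reach = |L1 - L2| (second link folded back)
Min reach = |7 - 13|
Min reach = 6 m

6 m


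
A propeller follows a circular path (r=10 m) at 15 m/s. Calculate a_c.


Given: v = 15 m/s, r = 10 m
Using a_c = v^2 / r
a_c = 15^2 / 10
a_c = 225 / 10
a_c = 45/2 m/s^2

45/2 m/s^2


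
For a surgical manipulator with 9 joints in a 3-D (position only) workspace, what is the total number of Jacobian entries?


Given: task space dimension = 3, joints = 9
Jacobian is a 3 x 9 matrix
Total entries = rows * columns
Total = 3 * 9
Total = 27

27


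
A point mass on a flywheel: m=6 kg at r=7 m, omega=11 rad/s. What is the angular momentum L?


Given: m = 6 kg, r = 7 m, omega = 11 rad/s
For a point mass: I = m*r^2
I = 6*7^2 = 6*49 = 294
L = I*omega = 294*11
L = 3234 kg*m^2/s

3234 kg*m^2/s


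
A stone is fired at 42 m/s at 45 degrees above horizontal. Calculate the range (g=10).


Given: v0 = 42 m/s, theta = 45 deg, g = 10 m/s^2
sin(2*45) = sin(90) = 1
Using R = v0^2 * sin(2*theta) / g
R = 42^2 * 1 / 10
R = 1764 / 10
R = 882/5 m

882/5 m


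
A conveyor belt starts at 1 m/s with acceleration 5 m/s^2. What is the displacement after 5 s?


Given: v0 = 1 m/s, a = 5 m/s^2, t = 5 s
Using s = v0*t + (1/2)*a*t^2
s = 1*5 + (1/2)*5*5^2
s = 5 + (1/2)*125
s = 5 + 125/2
s = 135/2

135/2 m


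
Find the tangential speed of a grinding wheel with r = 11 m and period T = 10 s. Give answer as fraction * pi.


Given: radius r = 11 m, period T = 10 s
Using v = 2*pi*r / T
v = 2*pi*11 / 10
v = 22*pi / 10
v = 11/5*pi m/s

11/5*pi m/s


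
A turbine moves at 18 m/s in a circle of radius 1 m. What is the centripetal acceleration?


Given: v = 18 m/s, r = 1 m
Using a_c = v^2 / r
a_c = 18^2 / 1
a_c = 324 / 1
a_c = 324 m/s^2

324 m/s^2


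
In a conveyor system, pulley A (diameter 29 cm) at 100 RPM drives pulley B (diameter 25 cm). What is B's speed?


Given: D1 = 29 cm, w1 = 100 RPM, D2 = 25 cm
Using D1*w1 = D2*w2
w2 = D1*w1 / D2
w2 = 29*100 / 25
w2 = 2900 / 25
w2 = 116 RPM

116 RPM


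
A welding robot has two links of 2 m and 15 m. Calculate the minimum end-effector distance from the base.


Given: L1 = 2 m, L2 = 15 m
For a 2-link planar arm, min reach = |L1 - L2| (second link folded back)
Min reach = |2 - 15|
Min reach = 13 m

13 m


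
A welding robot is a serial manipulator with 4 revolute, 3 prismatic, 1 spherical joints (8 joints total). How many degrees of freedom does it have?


Given: serial robot with 4 revolute, 3 prismatic, 1 spherical joints
DOF contribution per joint type: revolute=1, prismatic=1, spherical=3, fixed=0
DOF = 4*1 + 3*1 + 1*3
DOF = 10

10


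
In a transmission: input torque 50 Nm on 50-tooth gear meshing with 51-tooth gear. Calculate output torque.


Given: N1 = 50, N2 = 51, T1 = 50 Nm
Using T2/T1 = N2/N1
T2 = T1 * N2 / N1
T2 = 50 * 51 / 50
T2 = 2550 / 50
T2 = 51 Nm

51 Nm


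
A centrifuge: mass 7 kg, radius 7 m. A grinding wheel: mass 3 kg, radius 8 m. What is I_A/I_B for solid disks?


Given: M1=7 kg, R1=7 m, M2=3 kg, R2=8 m
For a disk: I = (1/2)*M*R^2, so I_A/I_B = (M1*R1^2)/(M2*R2^2)
M1*R1^2 = 7*49 = 343
M2*R2^2 = 3*64 = 192
I_A/I_B = 343/192 = 343/192

343/192


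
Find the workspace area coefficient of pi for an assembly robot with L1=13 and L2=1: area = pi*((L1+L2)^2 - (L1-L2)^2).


Given: L1 = 13, L2 = 1
(L1+L2)^2 = (14)^2 = 196
(L1-L2)^2 = (12)^2 = 144
Difference = 196 - 144 = 52
This equals 4*L1*L2 = 4*13*1 = 52
Workspace area = 52*pi

52


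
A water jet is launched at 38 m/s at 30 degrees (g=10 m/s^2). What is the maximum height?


Given: v0 = 38 m/s, theta = 30 deg, g = 10 m/s^2
sin^2(30) = 1/4
Using H = v0^2 * sin^2(theta) / (2*g)
H = 38^2 * 1/4 / (2*10)
H = 1444 * 1/4 / 20
H = 361 / 20
H = 361/20 m

361/20 m


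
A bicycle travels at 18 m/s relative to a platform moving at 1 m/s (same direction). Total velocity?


Given: object velocity = 18 m/s, platform velocity = 1 m/s (same direction)
Using classical velocity addition: v_total = v_object + v_platform
v_total = 18 + 1
v_total = 19 m/s

19 m/s


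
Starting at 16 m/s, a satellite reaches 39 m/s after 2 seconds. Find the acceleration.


Given: initial velocity v0 = 16 m/s, final velocity v = 39 m/s, time t = 2 s
Using a = (v - v0) / t
a = (39 - 16) / 2
a = 23 / 2
a = 23/2 m/s^2

23/2 m/s^2


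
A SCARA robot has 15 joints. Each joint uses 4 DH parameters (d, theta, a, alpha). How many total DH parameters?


Given: 15 joints, 4 DH parameters per joint (d, theta, a, alpha)
Total DH parameters = number_of_joints * 4
Total = 15 * 4
Total = 60

60


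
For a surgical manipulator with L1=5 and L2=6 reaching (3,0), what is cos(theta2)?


Given: L1 = 5, L2 = 6, target (x, y) = (3, 0)
Using cos(theta2) = (x^2 + y^2 - L1^2 - L2^2) / (2*L1*L2)
x^2 + y^2 = 3^2 + 0 = 9
L1^2 + L2^2 = 25 + 36 = 61
Numerator = 9 - 61 = -52
Denominator = 2*5*6 = 60
cos(theta2) = -52/60 = -13/15

-13/15


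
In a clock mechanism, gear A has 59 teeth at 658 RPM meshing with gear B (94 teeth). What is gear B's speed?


Given: N1 = 59 teeth, w1 = 658 RPM, N2 = 94 teeth
Using N1*w1 = N2*w2
w2 = N1*w1 / N2
w2 = 59*658 / 94
w2 = 38822 / 94
w2 = 413 RPM

413 RPM


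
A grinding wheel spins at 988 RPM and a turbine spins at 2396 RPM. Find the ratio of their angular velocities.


Given: RPM_A = 988, RPM_B = 2396
omega = 2*pi*RPM/60, so omega_A/omega_B = RPM_A / RPM_B
omega_A/omega_B = 988 / 2396
omega_A/omega_B = 247/599

247/599


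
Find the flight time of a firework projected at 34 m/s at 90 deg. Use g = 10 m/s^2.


Given: v0 = 34 m/s, theta = 90 deg, g = 10 m/s^2
sin(90) = 1
Using T = 2*v0*sin(theta) / g
T = 2*34*1 / 10
T = 68 / 10
T = 34/5 s

34/5 s


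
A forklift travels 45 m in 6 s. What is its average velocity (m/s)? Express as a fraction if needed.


Given: distance d = 45 m, time t = 6 s
Using v = d / t
v = 45 / 6
v = 15/2 m/s

15/2 m/s


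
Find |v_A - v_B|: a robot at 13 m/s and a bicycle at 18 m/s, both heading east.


Given: v_A = 13 m/s east, v_B = 18 m/s east
Both move in the same direction; relative speed = |v_A - v_B|
|13 - 18| = |-5|
= 5 m/s

5 m/s


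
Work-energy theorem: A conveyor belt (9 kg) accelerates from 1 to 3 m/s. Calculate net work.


Given: m = 9 kg, v0 = 1 m/s, v = 3 m/s
Using W = (1/2)*m*(v^2 - v0^2)
v^2 = 3^2 = 9
v0^2 = 1^2 = 1
v^2 - v0^2 = 9 - 1 = 8
W = (1/2)*9*8 = 36 J

36 J


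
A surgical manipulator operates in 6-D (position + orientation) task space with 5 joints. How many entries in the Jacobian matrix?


Given: task space dimension = 6, joints = 5
Jacobian is a 6 x 5 matrix
Total entries = rows * columns
Total = 6 * 5
Total = 30

30


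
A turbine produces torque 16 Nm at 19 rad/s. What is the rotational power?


Given: tau = 16 Nm, omega = 19 rad/s
Using P = tau * omega
P = 16 * 19
P = 304 W

304 W


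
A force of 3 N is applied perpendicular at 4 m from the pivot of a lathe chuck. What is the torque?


Given: F = 3 N, r = 4 m, angle = 90 deg (perpendicular)
Using tau = F * r * sin(90)
sin(90) = 1
tau = 3 * 4 * 1
tau = 12 Nm

12 Nm


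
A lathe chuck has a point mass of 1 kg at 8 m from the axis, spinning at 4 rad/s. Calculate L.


Given: m = 1 kg, r = 8 m, omega = 4 rad/s
For a point mass: I = m*r^2
I = 1*8^2 = 1*64 = 64
L = I*omega = 64*4
L = 256 kg*m^2/s

256 kg*m^2/s


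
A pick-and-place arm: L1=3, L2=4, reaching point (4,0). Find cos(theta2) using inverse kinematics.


Given: L1 = 3, L2 = 4, target (x, y) = (4, 0)
Using cos(theta2) = (x^2 + y^2 - L1^2 - L2^2) / (2*L1*L2)
x^2 + y^2 = 4^2 + 0 = 16
L1^2 + L2^2 = 9 + 16 = 25
Numerator = 16 - 25 = -9
Denominator = 2*3*4 = 24
cos(theta2) = -9/24 = -3/8

-3/8


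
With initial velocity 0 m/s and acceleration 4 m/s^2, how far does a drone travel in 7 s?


Given: v0 = 0 m/s, a = 4 m/s^2, t = 7 s
Using s = v0*t + (1/2)*a*t^2
s = 0*7 + (1/2)*4*7^2
s = 0 + (1/2)*196
s = 0 + 98
s = 98

98 m


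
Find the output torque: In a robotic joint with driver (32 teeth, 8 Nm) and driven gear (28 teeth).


Given: N1 = 32, N2 = 28, T1 = 8 Nm
Using T2/T1 = N2/N1
T2 = T1 * N2 / N1
T2 = 8 * 28 / 32
T2 = 224 / 32
T2 = 7 Nm

7 Nm


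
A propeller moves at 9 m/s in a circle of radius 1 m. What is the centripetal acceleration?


Given: v = 9 m/s, r = 1 m
Using a_c = v^2 / r
a_c = 9^2 / 1
a_c = 81 / 1
a_c = 81 m/s^2

81 m/s^2


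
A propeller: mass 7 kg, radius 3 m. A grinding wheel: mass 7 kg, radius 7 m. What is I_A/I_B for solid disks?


Given: M1=7 kg, R1=3 m, M2=7 kg, R2=7 m
For a disk: I = (1/2)*M*R^2, so I_A/I_B = (M1*R1^2)/(M2*R2^2)
M1*R1^2 = 7*9 = 63
M2*R2^2 = 7*49 = 343
I_A/I_B = 63/343 = 9/49

9/49


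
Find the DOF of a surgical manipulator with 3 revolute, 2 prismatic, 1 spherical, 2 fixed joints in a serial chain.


Given: serial robot with 3 revolute, 2 prismatic, 1 spherical, 2 fixed joints
DOF contribution per joint type: revolute=1, prismatic=1, spherical=3, fixed=0
DOF = 3*1 + 2*1 + 1*3 + 2*0
DOF = 8

8


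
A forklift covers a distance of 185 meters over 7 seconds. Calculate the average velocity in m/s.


Given: distance d = 185 m, time t = 7 s
Using v = d / t
v = 185 / 7
v = 185/7 m/s

185/7 m/s


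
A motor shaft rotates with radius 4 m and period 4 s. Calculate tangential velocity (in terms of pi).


Given: radius r = 4 m, period T = 4 s
Using v = 2*pi*r / T
v = 2*pi*4 / 4
v = 8*pi / 4
v = 2*pi m/s

2*pi m/s


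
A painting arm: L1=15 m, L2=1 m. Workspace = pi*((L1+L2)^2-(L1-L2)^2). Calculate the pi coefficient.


Given: L1 = 15, L2 = 1
(L1+L2)^2 = (16)^2 = 256
(L1-L2)^2 = (14)^2 = 196
Difference = 256 - 196 = 60
This equals 4*L1*L2 = 4*15*1 = 60
Workspace area = 60*pi

60


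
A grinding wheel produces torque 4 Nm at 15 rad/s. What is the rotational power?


Given: tau = 4 Nm, omega = 15 rad/s
Using P = tau * omega
P = 4 * 15
P = 60 W

60 W


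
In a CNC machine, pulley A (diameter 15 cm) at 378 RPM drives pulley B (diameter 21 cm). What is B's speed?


Given: D1 = 15 cm, w1 = 378 RPM, D2 = 21 cm
Using D1*w1 = D2*w2
w2 = D1*w1 / D2
w2 = 15*378 / 21
w2 = 5670 / 21
w2 = 270 RPM

270 RPM


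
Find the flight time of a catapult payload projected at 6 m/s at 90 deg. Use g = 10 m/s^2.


Given: v0 = 6 m/s, theta = 90 deg, g = 10 m/s^2
sin(90) = 1
Using T = 2*v0*sin(theta) / g
T = 2*6*1 / 10
T = 12 / 10
T = 6/5 s

6/5 s


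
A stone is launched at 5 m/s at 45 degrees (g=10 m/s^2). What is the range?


Given: v0 = 5 m/s, theta = 45 deg, g = 10 m/s^2
sin(2*45) = sin(90) = 1
Using R = v0^2 * sin(2*theta) / g
R = 5^2 * 1 / 10
R = 25 / 10
R = 5/2 m

5/2 m


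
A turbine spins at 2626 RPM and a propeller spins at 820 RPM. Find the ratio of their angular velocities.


Given: RPM_A = 2626, RPM_B = 820
omega = 2*pi*RPM/60, so omega_A/omega_B = RPM_A / RPM_B
omega_A/omega_B = 2626 / 820
omega_A/omega_B = 1313/410

1313/410


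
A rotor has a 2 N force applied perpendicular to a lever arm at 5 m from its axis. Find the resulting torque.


Given: F = 2 N, r = 5 m, angle = 90 deg (perpendicular)
Using tau = F * r * sin(90)
sin(90) = 1
tau = 2 * 5 * 1
tau = 10 Nm

10 Nm


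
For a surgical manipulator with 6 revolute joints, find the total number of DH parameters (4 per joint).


Given: 6 joints, 4 DH parameters per joint (d, theta, a, alpha)
Total DH parameters = number_of_joints * 4
Total = 6 * 4
Total = 24

24


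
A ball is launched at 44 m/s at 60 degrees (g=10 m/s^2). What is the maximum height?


Given: v0 = 44 m/s, theta = 60 deg, g = 10 m/s^2
sin^2(60) = 3/4
Using H = v0^2 * sin^2(theta) / (2*g)
H = 44^2 * 3/4 / (2*10)
H = 1936 * 3/4 / 20
H = 1452 / 20
H = 363/5 m

363/5 m


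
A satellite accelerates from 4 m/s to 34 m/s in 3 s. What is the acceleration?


Given: initial velocity v0 = 4 m/s, final velocity v = 34 m/s, time t = 3 s
Using a = (v - v0) / t
a = (34 - 4) / 3
a = 30 / 3
a = 10 m/s^2

10 m/s^2


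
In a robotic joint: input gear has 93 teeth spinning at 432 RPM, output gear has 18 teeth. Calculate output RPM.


Given: N1 = 93 teeth, w1 = 432 RPM, N2 = 18 teeth
Using N1*w1 = N2*w2
w2 = N1*w1 / N2
w2 = 93*432 / 18
w2 = 40176 / 18
w2 = 2232 RPM

2232 RPM


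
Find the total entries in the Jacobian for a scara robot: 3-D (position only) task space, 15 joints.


Given: task space dimension = 3, joints = 15
Jacobian is a 3 x 15 matrix
Total entries = rows * columns
Total = 3 * 15
Total = 45

45


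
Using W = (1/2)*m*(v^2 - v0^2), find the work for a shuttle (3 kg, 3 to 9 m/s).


Given: m = 3 kg, v0 = 3 m/s, v = 9 m/s
Using W = (1/2)*m*(v^2 - v0^2)
v^2 = 9^2 = 81
v0^2 = 3^2 = 9
v^2 - v0^2 = 81 - 9 = 72
W = (1/2)*3*72 = 108 J

108 J


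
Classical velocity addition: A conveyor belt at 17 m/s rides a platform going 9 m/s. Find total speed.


Given: object velocity = 17 m/s, platform velocity = 9 m/s (same direction)
Using classical velocity addition: v_total = v_object + v_platform
v_total = 17 + 9
v_total = 26 m/s

26 m/s


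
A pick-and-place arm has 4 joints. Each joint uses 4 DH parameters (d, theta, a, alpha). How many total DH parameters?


Given: 4 joints, 4 DH parameters per joint (d, theta, a, alpha)
Total DH parameters = number_of_joints * 4
Total = 4 * 4
Total = 16

16


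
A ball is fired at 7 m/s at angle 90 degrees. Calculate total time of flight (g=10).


Given: v0 = 7 m/s, theta = 90 deg, g = 10 m/s^2
sin(90) = 1
Using T = 2*v0*sin(theta) / g
T = 2*7*1 / 10
T = 14 / 10
T = 7/5 s

7/5 s


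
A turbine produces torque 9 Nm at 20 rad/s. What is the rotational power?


Given: tau = 9 Nm, omega = 20 rad/s
Using P = tau * omega
P = 9 * 20
P = 180 W

180 W


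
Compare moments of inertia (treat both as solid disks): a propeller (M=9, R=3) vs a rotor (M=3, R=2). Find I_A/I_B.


Given: M1=9 kg, R1=3 m, M2=3 kg, R2=2 m
For a disk: I = (1/2)*M*R^2, so I_A/I_B = (M1*R1^2)/(M2*R2^2)
M1*R1^2 = 9*9 = 81
M2*R2^2 = 3*4 = 12
I_A/I_B = 81/12 = 27/4

27/4


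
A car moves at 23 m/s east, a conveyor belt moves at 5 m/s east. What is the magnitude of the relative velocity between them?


Given: v_A = 23 m/s east, v_B = 5 m/s east
Both move in the same direction; relative speed = |v_A - v_B|
|23 - 5| = |18|
= 18 m/s

18 m/s


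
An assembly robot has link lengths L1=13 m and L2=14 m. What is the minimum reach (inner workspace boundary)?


Given: L1 = 13 m, L2 = 14 m
For a 2-link planar arm, min reach = |L1 - L2| (second link folded back)
Min reach = |13 - 14|
Min reach = 1 m

1 m


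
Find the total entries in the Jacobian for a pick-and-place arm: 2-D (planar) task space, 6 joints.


Given: task space dimension = 2, joints = 6
Jacobian is a 2 x 6 matrix
Total entries = rows * columns
Total = 2 * 6
Total = 12

12


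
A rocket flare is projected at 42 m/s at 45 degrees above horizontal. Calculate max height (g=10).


Given: v0 = 42 m/s, theta = 45 deg, g = 10 m/s^2
sin^2(45) = 1/2
Using H = v0^2 * sin^2(theta) / (2*g)
H = 42^2 * 1/2 / (2*10)
H = 1764 * 1/2 / 20
H = 882 / 20
H = 441/10 m

441/10 m


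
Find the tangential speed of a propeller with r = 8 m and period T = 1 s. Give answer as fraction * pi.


Given: radius r = 8 m, period T = 1 s
Using v = 2*pi*r / T
v = 2*pi*8 / 1
v = 16*pi / 1
v = 16*pi m/s

16*pi m/s


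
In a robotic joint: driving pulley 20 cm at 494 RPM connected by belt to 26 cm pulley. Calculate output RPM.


Given: D1 = 20 cm, w1 = 494 RPM, D2 = 26 cm
Using D1*w1 = D2*w2
w2 = D1*w1 / D2
w2 = 20*494 / 26
w2 = 9880 / 26
w2 = 380 RPM

380 RPM


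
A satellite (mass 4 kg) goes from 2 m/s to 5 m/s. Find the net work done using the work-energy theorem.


Given: m = 4 kg, v0 = 2 m/s, v = 5 m/s
Using W = (1/2)*m*(v^2 - v0^2)
v^2 = 5^2 = 25
v0^2 = 2^2 = 4
v^2 - v0^2 = 25 - 4 = 21
W = (1/2)*4*21 = 42 J

42 J


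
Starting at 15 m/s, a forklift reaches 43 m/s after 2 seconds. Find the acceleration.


Given: initial velocity v0 = 15 m/s, final velocity v = 43 m/s, time t = 2 s
Using a = (v - v0) / t
a = (43 - 15) / 2
a = 28 / 2
a = 14 m/s^2

14 m/s^2


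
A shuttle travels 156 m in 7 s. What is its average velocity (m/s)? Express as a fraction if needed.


Given: distance d = 156 m, time t = 7 s
Using v = d / t
v = 156 / 7
v = 156/7 m/s

156/7 m/s


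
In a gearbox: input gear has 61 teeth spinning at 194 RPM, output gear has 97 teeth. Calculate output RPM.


Given: N1 = 61 teeth, w1 = 194 RPM, N2 = 97 teeth
Using N1*w1 = N2*w2
w2 = N1*w1 / N2
w2 = 61*194 / 97
w2 = 11834 / 97
w2 = 122 RPM

122 RPM


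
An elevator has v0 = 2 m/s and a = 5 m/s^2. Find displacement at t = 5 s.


Given: v0 = 2 m/s, a = 5 m/s^2, t = 5 s
Using s = v0*t + (1/2)*a*t^2
s = 2*5 + (1/2)*5*5^2
s = 10 + (1/2)*125
s = 10 + 125/2
s = 145/2

145/2 m


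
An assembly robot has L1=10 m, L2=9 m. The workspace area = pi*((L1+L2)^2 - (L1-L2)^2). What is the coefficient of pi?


Given: L1 = 10, L2 = 9
(L1+L2)^2 = (19)^2 = 361
(L1-L2)^2 = (1)^2 = 1
Difference = 361 - 1 = 360
This equals 4*L1*L2 = 4*10*9 = 360
Workspace area = 360*pi

360


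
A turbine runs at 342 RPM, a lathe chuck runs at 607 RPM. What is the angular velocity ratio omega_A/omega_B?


Given: RPM_A = 342, RPM_B = 607
omega = 2*pi*RPM/60, so omega_A/omega_B = RPM_A / RPM_B
omega_A/omega_B = 342 / 607
omega_A/omega_B = 342/607

342/607


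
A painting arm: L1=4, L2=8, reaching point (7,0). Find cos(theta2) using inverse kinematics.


Given: L1 = 4, L2 = 8, target (x, y) = (7, 0)
Using cos(theta2) = (x^2 + y^2 - L1^2 - L2^2) / (2*L1*L2)
x^2 + y^2 = 7^2 + 0 = 49
L1^2 + L2^2 = 16 + 64 = 80
Numerator = 49 - 80 = -31
Denominator = 2*4*8 = 64
cos(theta2) = -31/64 = -31/64

-31/64


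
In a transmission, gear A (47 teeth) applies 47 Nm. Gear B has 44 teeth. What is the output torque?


Given: N1 = 47, N2 = 44, T1 = 47 Nm
Using T2/T1 = N2/N1
T2 = T1 * N2 / N1
T2 = 47 * 44 / 47
T2 = 2068 / 47
T2 = 44 Nm

44 Nm


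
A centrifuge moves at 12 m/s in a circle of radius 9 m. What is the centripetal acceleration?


Given: v = 12 m/s, r = 9 m
Using a_c = v^2 / r
a_c = 12^2 / 9
a_c = 144 / 9
a_c = 16 m/s^2

16 m/s^2


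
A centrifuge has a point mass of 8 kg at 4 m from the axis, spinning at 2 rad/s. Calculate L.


Given: m = 8 kg, r = 4 m, omega = 2 rad/s
For a point mass: I = m*r^2
I = 8*4^2 = 8*16 = 128
L = I*omega = 128*2
L = 256 kg*m^2/s

256 kg*m^2/s


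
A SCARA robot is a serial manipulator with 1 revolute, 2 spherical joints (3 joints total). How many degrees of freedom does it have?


Given: serial robot with 1 revolute, 2 spherical joints
DOF contribution per joint type: revolute=1, prismatic=1, spherical=3, fixed=0
DOF = 1*1 + 2*3
DOF = 7

7


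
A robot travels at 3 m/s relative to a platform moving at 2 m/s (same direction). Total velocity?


Given: object velocity = 3 m/s, platform velocity = 2 m/s (same direction)
Using classical velocity addition: v_total = v_object + v_platform
v_total = 3 + 2
v_total = 5 m/s

5 m/s


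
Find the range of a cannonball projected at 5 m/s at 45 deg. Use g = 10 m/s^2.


Given: v0 = 5 m/s, theta = 45 deg, g = 10 m/s^2
sin(2*45) = sin(90) = 1
Using R = v0^2 * sin(2*theta) / g
R = 5^2 * 1 / 10
R = 25 / 10
R = 5/2 m

5/2 m


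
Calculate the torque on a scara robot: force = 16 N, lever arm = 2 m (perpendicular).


Given: F = 16 N, r = 2 m, angle = 90 deg (perpendicular)
Using tau = F * r * sin(90)
sin(90) = 1
tau = 16 * 2 * 1
tau = 32 Nm

32 Nm


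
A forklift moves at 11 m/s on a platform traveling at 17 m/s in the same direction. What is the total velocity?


Given: object velocity = 11 m/s, platform velocity = 17 m/s (same direction)
Using classical velocity addition: v_total = v_object + v_platform
v_total = 11 + 17
v_total = 28 m/s

28 m/s


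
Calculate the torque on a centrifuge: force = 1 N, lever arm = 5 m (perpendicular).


Given: F = 1 N, r = 5 m, angle = 90 deg (perpendicular)
Using tau = F * r * sin(90)
sin(90) = 1
tau = 1 * 5 * 1
tau = 5 Nm

5 Nm


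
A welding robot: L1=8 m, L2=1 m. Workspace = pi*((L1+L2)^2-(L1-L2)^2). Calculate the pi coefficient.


Given: L1 = 8, L2 = 1
(L1+L2)^2 = (9)^2 = 81
(L1-L2)^2 = (7)^2 = 49
Difference = 81 - 49 = 32
This equals 4*L1*L2 = 4*8*1 = 32
Workspace area = 32*pi

32


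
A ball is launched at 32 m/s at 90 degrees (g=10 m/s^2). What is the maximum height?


Given: v0 = 32 m/s, theta = 90 deg, g = 10 m/s^2
sin^2(90) = 1
Using H = v0^2 * sin^2(theta) / (2*g)
H = 32^2 * 1 / (2*10)
H = 1024 * 1 / 20
H = 1024 / 20
H = 256/5 m

256/5 m


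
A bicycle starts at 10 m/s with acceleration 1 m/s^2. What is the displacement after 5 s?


Given: v0 = 10 m/s, a = 1 m/s^2, t = 5 s
Using s = v0*t + (1/2)*a*t^2
s = 10*5 + (1/2)*1*5^2
s = 50 + (1/2)*25
s = 50 + 25/2
s = 125/2

125/2 m


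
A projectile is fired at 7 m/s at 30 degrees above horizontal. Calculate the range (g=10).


Given: v0 = 7 m/s, theta = 30 deg, g = 10 m/s^2
sin(2*30) = sin(60) = sqrt(3)/2
Using R = v0^2 * sin(2*theta) / g
R = 7^2 * (sqrt(3)/2) / 10
R = 49 * sqrt(3) / 20
R = 49/20*sqrt(3) m

49/20*sqrt(3) m


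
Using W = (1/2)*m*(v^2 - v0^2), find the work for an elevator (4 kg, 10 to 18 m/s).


Given: m = 4 kg, v0 = 10 m/s, v = 18 m/s
Using W = (1/2)*m*(v^2 - v0^2)
v^2 = 18^2 = 324
v0^2 = 10^2 = 100
v^2 - v0^2 = 324 - 100 = 224
W = (1/2)*4*224 = 448 J

448 J


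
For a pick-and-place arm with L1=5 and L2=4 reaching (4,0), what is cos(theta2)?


Given: L1 = 5, L2 = 4, target (x, y) = (4, 0)
Using cos(theta2) = (x^2 + y^2 - L1^2 - L2^2) / (2*L1*L2)
x^2 + y^2 = 4^2 + 0 = 16
L1^2 + L2^2 = 25 + 16 = 41
Numerator = 16 - 41 = -25
Denominator = 2*5*4 = 40
cos(theta2) = -25/40 = -5/8

-5/8


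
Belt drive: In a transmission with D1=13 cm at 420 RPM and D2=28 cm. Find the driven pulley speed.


Given: D1 = 13 cm, w1 = 420 RPM, D2 = 28 cm
Using D1*w1 = D2*w2
w2 = D1*w1 / D2
w2 = 13*420 / 28
w2 = 5460 / 28
w2 = 195 RPM

195 RPM


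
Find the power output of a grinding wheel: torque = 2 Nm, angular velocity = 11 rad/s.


Given: tau = 2 Nm, omega = 11 rad/s
Using P = tau * omega
P = 2 * 11
P = 22 W

22 W


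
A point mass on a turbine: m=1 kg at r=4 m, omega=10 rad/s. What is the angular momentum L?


Given: m = 1 kg, r = 4 m, omega = 10 rad/s
For a point mass: I = m*r^2
I = 1*4^2 = 1*16 = 16
L = I*omega = 16*10
L = 160 kg*m^2/s

160 kg*m^2/s


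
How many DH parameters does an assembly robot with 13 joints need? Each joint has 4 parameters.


Given: 13 joints, 4 DH parameters per joint (d, theta, a, alpha)
Total DH parameters = number_of_joints * 4
Total = 13 * 4
Total = 52

52
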